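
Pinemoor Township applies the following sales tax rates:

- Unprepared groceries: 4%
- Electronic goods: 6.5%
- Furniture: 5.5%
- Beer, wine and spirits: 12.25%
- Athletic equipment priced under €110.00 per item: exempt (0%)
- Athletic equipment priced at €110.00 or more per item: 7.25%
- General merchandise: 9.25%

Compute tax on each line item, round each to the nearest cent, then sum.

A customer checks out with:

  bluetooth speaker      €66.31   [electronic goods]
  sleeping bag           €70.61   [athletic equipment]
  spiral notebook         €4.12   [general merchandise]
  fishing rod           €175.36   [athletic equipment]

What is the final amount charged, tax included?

Bluetooth speaker €66.31: electronic goods → 6.5% → €4.31
Sleeping bag €70.61: athletic equipment, under €110.00 → 0% → €0.00
Spiral notebook €4.12: general merchandise → 9.25% → €0.38
Fishing rod €175.36: athletic equipment, €110.00 or more → 7.25% → €12.71
Subtotal = €316.40; tax = €17.40; total due = €333.80

€333.80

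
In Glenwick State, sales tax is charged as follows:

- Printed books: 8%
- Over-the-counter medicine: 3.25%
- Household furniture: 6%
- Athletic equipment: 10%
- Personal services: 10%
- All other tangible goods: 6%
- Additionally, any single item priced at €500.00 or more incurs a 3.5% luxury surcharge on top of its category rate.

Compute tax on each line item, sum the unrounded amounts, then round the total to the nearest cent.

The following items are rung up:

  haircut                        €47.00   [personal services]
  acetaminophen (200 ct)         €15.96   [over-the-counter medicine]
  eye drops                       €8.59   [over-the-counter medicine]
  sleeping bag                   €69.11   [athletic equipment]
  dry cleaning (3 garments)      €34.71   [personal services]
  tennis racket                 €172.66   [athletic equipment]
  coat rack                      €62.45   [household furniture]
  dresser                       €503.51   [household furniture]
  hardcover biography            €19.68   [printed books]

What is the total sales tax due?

Haircut €47.00: personal services → 10% → €4.70
Acetaminophen (200 ct) €15.96: over-the-counter medicine → 3.25% → €0.5187
Eye drops €8.59: over-the-counter medicine → 3.25% → €0.279175
Sleeping bag €69.11: athletic equipment → 10% → €6.911
Dry cleaning (3 garments) €34.71: personal services → 10% → €3.471
Tennis racket €172.66: athletic equipment → 10% → €17.266
Coat rack €62.45: household furniture → 6% → €3.747
Dresser €503.51: household furniture → 6% + 3.5% surcharge = 9.5% → €47.83345
Hardcover biography €19.68: printed books → 8% → €1.5744
Unrounded tax sum = €86.300725 → €86.30

€86.30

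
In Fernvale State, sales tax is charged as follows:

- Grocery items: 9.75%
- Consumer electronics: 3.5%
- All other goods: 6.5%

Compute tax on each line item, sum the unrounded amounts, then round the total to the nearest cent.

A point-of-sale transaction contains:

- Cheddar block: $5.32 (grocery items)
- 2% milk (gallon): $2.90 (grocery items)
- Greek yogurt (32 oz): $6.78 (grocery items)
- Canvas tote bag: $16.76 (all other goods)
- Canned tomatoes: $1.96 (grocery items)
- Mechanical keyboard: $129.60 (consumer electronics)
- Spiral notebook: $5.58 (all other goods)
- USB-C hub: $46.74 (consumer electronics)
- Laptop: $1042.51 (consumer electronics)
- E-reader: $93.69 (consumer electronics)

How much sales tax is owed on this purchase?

$49.04

Cheddar block $5.32: grocery items → 9.75% → $0.5187
2% milk (gallon) $2.90: grocery items → 9.75% → $0.28275
Greek yogurt (32 oz) $6.78: grocery items → 9.75% → $0.66105
Canvas tote bag $16.76: all other goods → 6.5% → $1.0894
Canned tomatoes $1.96: grocery items → 9.75% → $0.1911
Mechanical keyboard $129.60: consumer electronics → 3.5% → $4.536
Spiral notebook $5.58: all other goods → 6.5% → $0.3627
USB-C hub $46.74: consumer electronics → 3.5% → $1.6359
Laptop $1042.51: consumer electronics → 3.5% → $36.48785
E-reader $93.69: consumer electronics → 3.5% → $3.27915
Unrounded tax sum = $49.0446 → $49.04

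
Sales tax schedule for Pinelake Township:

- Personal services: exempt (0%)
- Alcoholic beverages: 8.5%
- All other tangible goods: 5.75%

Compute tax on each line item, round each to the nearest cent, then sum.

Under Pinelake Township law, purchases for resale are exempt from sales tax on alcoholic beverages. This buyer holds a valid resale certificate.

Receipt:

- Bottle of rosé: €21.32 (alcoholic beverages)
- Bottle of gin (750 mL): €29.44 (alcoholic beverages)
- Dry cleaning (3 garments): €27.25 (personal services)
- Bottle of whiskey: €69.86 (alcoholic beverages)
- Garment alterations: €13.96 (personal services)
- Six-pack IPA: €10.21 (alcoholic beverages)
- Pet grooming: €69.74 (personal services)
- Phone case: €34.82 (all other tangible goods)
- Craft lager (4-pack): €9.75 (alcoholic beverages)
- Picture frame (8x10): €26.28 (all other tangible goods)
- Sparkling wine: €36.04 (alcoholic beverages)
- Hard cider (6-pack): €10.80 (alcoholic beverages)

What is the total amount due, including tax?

€362.98

Bottle of rosé €21.32: alcoholic beverages, buyer-exempt → 0% → €0.00
Bottle of gin (750 mL) €29.44: alcoholic beverages, buyer-exempt → 0% → €0.00
Dry cleaning (3 garments) €27.25: personal services → 0% → €0.00
Bottle of whiskey €69.86: alcoholic beverages, buyer-exempt → 0% → €0.00
Garment alterations €13.96: personal services → 0% → €0.00
Six-pack IPA €10.21: alcoholic beverages, buyer-exempt → 0% → €0.00
Pet grooming €69.74: personal services → 0% → €0.00
Phone case €34.82: all other tangible goods → 5.75% → €2.00
Craft lager (4-pack) €9.75: alcoholic beverages, buyer-exempt → 0% → €0.00
Picture frame (8x10) €26.28: all other tangible goods → 5.75% → €1.51
Sparkling wine €36.04: alcoholic beverages, buyer-exempt → 0% → €0.00
Hard cider (6-pack) €10.80: alcoholic beverages, buyer-exempt → 0% → €0.00
Subtotal = €359.47; tax = €3.51; total due = €362.98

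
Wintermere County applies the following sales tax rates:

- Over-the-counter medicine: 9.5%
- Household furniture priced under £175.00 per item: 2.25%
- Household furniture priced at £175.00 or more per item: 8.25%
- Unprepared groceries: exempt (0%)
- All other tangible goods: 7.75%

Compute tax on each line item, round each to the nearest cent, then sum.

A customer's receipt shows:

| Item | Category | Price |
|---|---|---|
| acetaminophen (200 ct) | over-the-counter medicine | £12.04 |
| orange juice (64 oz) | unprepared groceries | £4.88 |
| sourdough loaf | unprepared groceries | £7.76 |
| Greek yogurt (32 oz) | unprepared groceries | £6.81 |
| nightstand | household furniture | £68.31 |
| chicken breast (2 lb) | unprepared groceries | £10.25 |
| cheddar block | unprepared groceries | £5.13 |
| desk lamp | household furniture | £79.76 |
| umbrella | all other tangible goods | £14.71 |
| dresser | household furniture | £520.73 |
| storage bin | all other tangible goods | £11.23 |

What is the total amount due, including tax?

Acetaminophen (200 ct) £12.04: over-the-counter medicine → 9.5% → £1.14
Orange juice (64 oz) £4.88: unprepared groceries → 0% → £0.00
Sourdough loaf £7.76: unprepared groceries → 0% → £0.00
Greek yogurt (32 oz) £6.81: unprepared groceries → 0% → £0.00
Nightstand £68.31: household furniture, under £175.00 → 2.25% → £1.54
Chicken breast (2 lb) £10.25: unprepared groceries → 0% → £0.00
Cheddar block £5.13: unprepared groceries → 0% → £0.00
Desk lamp £79.76: household furniture, under £175.00 → 2.25% → £1.79
Umbrella £14.71: all other tangible goods → 7.75% → £1.14
Dresser £520.73: household furniture, £175.00 or more → 8.25% → £42.96
Storage bin £11.23: all other tangible goods → 7.75% → £0.87
Subtotal = £741.61; tax = £49.44; total due = £791.05

£791.05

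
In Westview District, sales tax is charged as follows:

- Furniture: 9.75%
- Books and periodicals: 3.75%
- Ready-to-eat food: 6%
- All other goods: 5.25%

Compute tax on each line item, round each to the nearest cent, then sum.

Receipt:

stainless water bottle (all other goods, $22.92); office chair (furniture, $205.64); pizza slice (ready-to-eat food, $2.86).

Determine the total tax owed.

Stainless water bottle $22.92: all other goods → 5.25% → $1.20
Office chair $205.64: furniture → 9.75% → $20.05
Pizza slice $2.86: ready-to-eat food → 6% → $0.17
Total tax = $1.20 + $20.05 + $0.17 = $21.42

$21.42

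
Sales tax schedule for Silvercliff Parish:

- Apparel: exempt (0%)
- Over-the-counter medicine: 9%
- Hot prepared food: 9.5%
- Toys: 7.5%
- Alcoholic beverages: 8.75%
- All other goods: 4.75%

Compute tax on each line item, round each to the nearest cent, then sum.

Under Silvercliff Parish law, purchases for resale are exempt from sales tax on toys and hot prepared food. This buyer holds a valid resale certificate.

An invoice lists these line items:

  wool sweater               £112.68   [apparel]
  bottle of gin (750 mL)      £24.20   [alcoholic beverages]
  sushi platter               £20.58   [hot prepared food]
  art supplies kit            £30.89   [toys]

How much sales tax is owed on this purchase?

Wool sweater £112.68: apparel → 0% → £0.00
Bottle of gin (750 mL) £24.20: alcoholic beverages → 8.75% → £2.12
Sushi platter £20.58: hot prepared food, buyer-exempt → 0% → £0.00
Art supplies kit £30.89: toys, buyer-exempt → 0% → £0.00
Total tax = £2.12

£2.12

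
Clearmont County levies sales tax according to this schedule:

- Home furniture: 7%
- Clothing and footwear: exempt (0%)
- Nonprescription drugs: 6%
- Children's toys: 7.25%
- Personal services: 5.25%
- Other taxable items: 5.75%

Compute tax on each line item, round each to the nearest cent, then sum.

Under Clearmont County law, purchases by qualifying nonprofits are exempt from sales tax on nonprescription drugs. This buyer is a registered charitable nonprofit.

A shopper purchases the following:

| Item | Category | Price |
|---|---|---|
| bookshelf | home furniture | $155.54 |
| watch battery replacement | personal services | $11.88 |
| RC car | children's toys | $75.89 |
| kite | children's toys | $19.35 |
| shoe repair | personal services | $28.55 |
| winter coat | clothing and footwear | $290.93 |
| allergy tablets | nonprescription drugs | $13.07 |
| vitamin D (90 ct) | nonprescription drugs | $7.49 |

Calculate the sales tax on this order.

$19.91

Bookshelf $155.54: home furniture → 7% → $10.89
Watch battery replacement $11.88: personal services → 5.25% → $0.62
RC car $75.89: children's toys → 7.25% → $5.50
Kite $19.35: children's toys → 7.25% → $1.40
Shoe repair $28.55: personal services → 5.25% → $1.50
Winter coat $290.93: clothing and footwear → 0% → $0.00
Allergy tablets $13.07: nonprescription drugs, buyer-exempt → 0% → $0.00
Vitamin D (90 ct) $7.49: nonprescription drugs, buyer-exempt → 0% → $0.00
Total tax = $10.89 + $0.62 + $5.50 + $1.40 + $1.50 = $19.91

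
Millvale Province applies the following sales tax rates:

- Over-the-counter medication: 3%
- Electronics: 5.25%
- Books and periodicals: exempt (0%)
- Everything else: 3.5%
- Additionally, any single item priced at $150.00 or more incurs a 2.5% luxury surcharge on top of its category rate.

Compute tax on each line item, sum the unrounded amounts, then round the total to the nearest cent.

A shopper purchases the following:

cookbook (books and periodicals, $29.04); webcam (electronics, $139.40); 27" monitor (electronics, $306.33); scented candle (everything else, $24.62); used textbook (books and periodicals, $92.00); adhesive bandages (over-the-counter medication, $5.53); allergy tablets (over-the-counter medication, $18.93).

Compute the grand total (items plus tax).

$648.50

Cookbook $29.04: books and periodicals → 0% → $0.00
Webcam $139.40: electronics → 5.25% → $7.3185
27" monitor $306.33: electronics → 5.25% + 2.5% surcharge = 7.75% → $23.740575
Scented candle $24.62: everything else → 3.5% → $0.8617
Used textbook $92.00: books and periodicals → 0% → $0.00
Adhesive bandages $5.53: over-the-counter medication → 3% → $0.1659
Allergy tablets $18.93: over-the-counter medication → 3% → $0.5679
Subtotal = $615.85; unrounded tax = $32.654575 → $32.65; total due = $648.50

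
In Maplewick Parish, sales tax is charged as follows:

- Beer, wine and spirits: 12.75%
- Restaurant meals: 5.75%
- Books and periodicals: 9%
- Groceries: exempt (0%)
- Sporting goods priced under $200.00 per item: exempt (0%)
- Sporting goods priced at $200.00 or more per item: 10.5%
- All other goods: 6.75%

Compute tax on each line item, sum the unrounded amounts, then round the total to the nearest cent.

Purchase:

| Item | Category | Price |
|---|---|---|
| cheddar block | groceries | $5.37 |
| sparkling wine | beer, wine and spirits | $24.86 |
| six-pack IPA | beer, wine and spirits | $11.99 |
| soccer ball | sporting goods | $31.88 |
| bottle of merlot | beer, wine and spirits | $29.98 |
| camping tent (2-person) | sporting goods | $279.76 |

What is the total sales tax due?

$37.90

Cheddar block $5.37: groceries → 0% → $0.00
Sparkling wine $24.86: beer, wine and spirits → 12.75% → $3.16965
Six-pack IPA $11.99: beer, wine and spirits → 12.75% → $1.528725
Soccer ball $31.88: sporting goods, under $200.00 → 0% → $0.00
Bottle of merlot $29.98: beer, wine and spirits → 12.75% → $3.82245
Camping tent (2-person) $279.76: sporting goods, $200.00 or more → 10.5% → $29.3748
Unrounded tax sum = $37.895625 → $37.90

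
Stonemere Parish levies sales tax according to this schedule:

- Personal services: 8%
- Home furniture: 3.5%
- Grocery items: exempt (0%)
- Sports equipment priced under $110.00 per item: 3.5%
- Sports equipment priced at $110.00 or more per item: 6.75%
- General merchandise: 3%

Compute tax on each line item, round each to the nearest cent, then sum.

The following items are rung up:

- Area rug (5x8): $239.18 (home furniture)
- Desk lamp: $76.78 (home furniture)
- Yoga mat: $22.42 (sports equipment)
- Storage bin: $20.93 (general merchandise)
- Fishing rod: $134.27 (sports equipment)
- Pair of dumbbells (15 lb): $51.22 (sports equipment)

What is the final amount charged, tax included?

Area rug (5x8) $239.18: home furniture → 3.5% → $8.37
Desk lamp $76.78: home furniture → 3.5% → $2.69
Yoga mat $22.42: sports equipment, under $110.00 → 3.5% → $0.78
Storage bin $20.93: general merchandise → 3% → $0.63
Fishing rod $134.27: sports equipment, $110.00 or more → 6.75% → $9.06
Pair of dumbbells (15 lb) $51.22: sports equipment, under $110.00 → 3.5% → $1.79
Subtotal = $544.80; tax = $23.32; total due = $568.12

$568.12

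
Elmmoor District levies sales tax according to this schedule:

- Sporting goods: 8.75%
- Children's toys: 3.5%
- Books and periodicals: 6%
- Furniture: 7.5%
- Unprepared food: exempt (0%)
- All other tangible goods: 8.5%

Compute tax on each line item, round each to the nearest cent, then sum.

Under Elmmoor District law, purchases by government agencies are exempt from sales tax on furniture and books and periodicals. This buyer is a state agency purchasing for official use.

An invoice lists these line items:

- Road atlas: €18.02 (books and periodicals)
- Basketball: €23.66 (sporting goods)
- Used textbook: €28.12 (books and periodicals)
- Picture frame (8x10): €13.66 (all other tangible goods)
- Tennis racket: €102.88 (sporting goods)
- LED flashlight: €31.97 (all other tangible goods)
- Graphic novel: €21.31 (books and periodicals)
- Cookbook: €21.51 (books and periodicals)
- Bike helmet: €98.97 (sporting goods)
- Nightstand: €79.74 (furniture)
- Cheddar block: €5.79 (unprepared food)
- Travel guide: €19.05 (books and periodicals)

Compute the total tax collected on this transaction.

Road atlas €18.02: books and periodicals, buyer-exempt → 0% → €0.00
Basketball €23.66: sporting goods → 8.75% → €2.07
Used textbook €28.12: books and periodicals, buyer-exempt → 0% → €0.00
Picture frame (8x10) €13.66: all other tangible goods → 8.5% → €1.16
Tennis racket €102.88: sporting goods → 8.75% → €9.00
LED flashlight €31.97: all other tangible goods → 8.5% → €2.72
Graphic novel €21.31: books and periodicals, buyer-exempt → 0% → €0.00
Cookbook €21.51: books and periodicals, buyer-exempt → 0% → €0.00
Bike helmet €98.97: sporting goods → 8.75% → €8.66
Nightstand €79.74: furniture, buyer-exempt → 0% → €0.00
Cheddar block €5.79: unprepared food → 0% → €0.00
Travel guide €19.05: books and periodicals, buyer-exempt → 0% → €0.00
Total tax = €2.07 + €1.16 + €9.00 + €2.72 + €8.66 = €23.61

€23.61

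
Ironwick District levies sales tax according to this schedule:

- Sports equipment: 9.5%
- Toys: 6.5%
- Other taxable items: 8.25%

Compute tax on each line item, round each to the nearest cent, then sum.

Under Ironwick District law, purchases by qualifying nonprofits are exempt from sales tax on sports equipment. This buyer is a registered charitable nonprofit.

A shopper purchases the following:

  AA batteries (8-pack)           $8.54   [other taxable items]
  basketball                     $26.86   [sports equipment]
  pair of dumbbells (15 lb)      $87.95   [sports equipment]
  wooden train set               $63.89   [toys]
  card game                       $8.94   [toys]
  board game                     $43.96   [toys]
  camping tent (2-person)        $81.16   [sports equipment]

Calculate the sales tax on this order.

$8.29

AA batteries (8-pack) $8.54: other taxable items → 8.25% → $0.70
Basketball $26.86: sports equipment, buyer-exempt → 0% → $0.00
Pair of dumbbells (15 lb) $87.95: sports equipment, buyer-exempt → 0% → $0.00
Wooden train set $63.89: toys → 6.5% → $4.15
Card game $8.94: toys → 6.5% → $0.58
Board game $43.96: toys → 6.5% → $2.86
Camping tent (2-person) $81.16: sports equipment, buyer-exempt → 0% → $0.00
Total tax = $0.70 + $4.15 + $0.58 + $2.86 = $8.29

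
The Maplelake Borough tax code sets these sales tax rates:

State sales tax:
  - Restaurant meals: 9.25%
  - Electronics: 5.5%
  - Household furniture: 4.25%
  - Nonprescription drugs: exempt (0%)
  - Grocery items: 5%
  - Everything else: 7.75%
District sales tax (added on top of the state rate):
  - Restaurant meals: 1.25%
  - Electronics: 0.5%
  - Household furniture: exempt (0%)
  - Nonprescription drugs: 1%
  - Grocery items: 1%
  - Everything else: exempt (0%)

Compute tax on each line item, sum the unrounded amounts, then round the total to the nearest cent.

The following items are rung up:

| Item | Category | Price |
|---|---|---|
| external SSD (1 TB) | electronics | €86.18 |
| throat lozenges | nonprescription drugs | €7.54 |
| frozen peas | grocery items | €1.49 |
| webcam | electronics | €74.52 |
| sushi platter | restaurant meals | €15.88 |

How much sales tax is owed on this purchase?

€11.47

External SSD (1 TB) €86.18: electronics → 5.5% + 0.5% district = 6% → €5.1708
Throat lozenges €7.54: nonprescription drugs → 0% + 1% district = 1% → €0.0754
Frozen peas €1.49: grocery items → 5% + 1% district = 6% → €0.0894
Webcam €74.52: electronics → 5.5% + 0.5% district = 6% → €4.4712
Sushi platter €15.88: restaurant meals → 9.25% + 1.25% district = 10.5% → €1.6674
Unrounded tax sum = €11.4742 → €11.47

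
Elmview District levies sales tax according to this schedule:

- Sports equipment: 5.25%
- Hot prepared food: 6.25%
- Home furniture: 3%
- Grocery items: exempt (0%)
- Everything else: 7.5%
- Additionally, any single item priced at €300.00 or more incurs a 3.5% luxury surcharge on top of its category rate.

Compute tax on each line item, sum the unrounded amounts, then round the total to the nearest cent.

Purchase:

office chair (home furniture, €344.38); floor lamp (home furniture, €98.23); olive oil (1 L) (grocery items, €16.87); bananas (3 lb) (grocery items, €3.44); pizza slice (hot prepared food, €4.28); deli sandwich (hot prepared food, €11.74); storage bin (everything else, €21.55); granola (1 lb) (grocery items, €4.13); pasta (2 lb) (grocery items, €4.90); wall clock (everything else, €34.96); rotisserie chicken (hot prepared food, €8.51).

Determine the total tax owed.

€31.10

Office chair €344.38: home furniture → 3% + 3.5% surcharge = 6.5% → €22.3847
Floor lamp €98.23: home furniture → 3% → €2.9469
Olive oil (1 L) €16.87: grocery items → 0% → €0.00
Bananas (3 lb) €3.44: grocery items → 0% → €0.00
Pizza slice €4.28: hot prepared food → 6.25% → €0.2675
Deli sandwich €11.74: hot prepared food → 6.25% → €0.73375
Storage bin €21.55: everything else → 7.5% → €1.61625
Granola (1 lb) €4.13: grocery items → 0% → €0.00
Pasta (2 lb) €4.90: grocery items → 0% → €0.00
Wall clock €34.96: everything else → 7.5% → €2.622
Rotisserie chicken €8.51: hot prepared food → 6.25% → €0.531875
Unrounded tax sum = €31.102975 → €31.10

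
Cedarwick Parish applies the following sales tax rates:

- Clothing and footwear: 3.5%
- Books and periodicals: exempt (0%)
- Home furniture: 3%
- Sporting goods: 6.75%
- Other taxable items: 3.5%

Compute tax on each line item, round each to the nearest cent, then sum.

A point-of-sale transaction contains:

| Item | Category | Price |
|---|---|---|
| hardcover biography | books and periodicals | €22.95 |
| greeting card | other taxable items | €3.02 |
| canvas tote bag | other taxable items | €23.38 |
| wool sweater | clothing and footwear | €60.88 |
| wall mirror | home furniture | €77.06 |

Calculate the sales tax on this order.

Hardcover biography €22.95: books and periodicals → 0% → €0.00
Greeting card €3.02: other taxable items → 3.5% → €0.11
Canvas tote bag €23.38: other taxable items → 3.5% → €0.82
Wool sweater €60.88: clothing and footwear → 3.5% → €2.13
Wall mirror €77.06: home furniture → 3% → €2.31
Total tax = €0.11 + €0.82 + €2.13 + €2.31 = €5.37

€5.37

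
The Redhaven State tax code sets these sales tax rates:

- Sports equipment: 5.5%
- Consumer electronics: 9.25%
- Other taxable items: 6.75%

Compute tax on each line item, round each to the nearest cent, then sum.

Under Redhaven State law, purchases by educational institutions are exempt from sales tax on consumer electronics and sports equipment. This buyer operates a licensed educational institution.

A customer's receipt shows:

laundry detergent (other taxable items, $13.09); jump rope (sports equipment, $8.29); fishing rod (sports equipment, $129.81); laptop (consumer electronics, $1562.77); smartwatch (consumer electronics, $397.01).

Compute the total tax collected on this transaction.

Laundry detergent $13.09: other taxable items → 6.75% → $0.88
Jump rope $8.29: sports equipment, buyer-exempt → 0% → $0.00
Fishing rod $129.81: sports equipment, buyer-exempt → 0% → $0.00
Laptop $1562.77: consumer electronics, buyer-exempt → 0% → $0.00
Smartwatch $397.01: consumer electronics, buyer-exempt → 0% → $0.00
Total tax = $0.88

$0.88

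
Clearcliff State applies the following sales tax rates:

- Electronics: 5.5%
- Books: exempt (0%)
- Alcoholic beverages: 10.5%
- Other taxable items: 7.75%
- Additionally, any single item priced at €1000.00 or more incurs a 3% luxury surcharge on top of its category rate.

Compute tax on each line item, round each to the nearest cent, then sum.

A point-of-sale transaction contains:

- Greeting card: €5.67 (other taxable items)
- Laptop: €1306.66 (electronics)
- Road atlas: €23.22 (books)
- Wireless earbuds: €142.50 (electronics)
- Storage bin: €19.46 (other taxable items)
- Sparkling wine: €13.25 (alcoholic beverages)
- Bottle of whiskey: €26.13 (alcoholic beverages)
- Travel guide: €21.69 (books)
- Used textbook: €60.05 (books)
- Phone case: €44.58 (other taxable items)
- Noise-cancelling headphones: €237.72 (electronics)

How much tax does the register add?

€141.51

Greeting card €5.67: other taxable items → 7.75% → €0.44
Laptop €1306.66: electronics → 5.5% + 3% surcharge = 8.5% → €111.07
Road atlas €23.22: books → 0% → €0.00
Wireless earbuds €142.50: electronics → 5.5% → €7.84
Storage bin €19.46: other taxable items → 7.75% → €1.51
Sparkling wine €13.25: alcoholic beverages → 10.5% → €1.39
Bottle of whiskey €26.13: alcoholic beverages → 10.5% → €2.74
Travel guide €21.69: books → 0% → €0.00
Used textbook €60.05: books → 0% → €0.00
Phone case €44.58: other taxable items → 7.75% → €3.45
Noise-cancelling headphones €237.72: electronics → 5.5% → €13.07
Total tax = €0.44 + €111.07 + €7.84 + €1.51 + €1.39 + €2.74 + €3.45 + €13.07 = €141.51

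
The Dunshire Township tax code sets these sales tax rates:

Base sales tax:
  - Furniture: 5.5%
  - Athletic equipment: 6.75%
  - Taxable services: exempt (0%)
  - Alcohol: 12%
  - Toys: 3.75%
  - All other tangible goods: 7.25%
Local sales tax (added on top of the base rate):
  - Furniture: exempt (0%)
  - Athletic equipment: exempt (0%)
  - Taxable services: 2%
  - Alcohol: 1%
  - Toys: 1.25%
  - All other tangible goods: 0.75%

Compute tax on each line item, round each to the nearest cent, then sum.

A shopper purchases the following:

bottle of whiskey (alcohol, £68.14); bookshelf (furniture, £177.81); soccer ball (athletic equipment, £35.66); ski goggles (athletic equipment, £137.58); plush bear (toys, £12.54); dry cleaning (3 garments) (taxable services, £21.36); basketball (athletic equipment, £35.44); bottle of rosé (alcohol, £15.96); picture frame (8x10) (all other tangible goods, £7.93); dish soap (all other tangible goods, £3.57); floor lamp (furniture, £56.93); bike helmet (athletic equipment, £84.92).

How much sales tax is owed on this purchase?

Bottle of whiskey £68.14: alcohol → 12% + 1% local = 13% → £8.86
Bookshelf £177.81: furniture → 5.5% + 0% local = 5.5% → £9.78
Soccer ball £35.66: athletic equipment → 6.75% + 0% local = 6.75% → £2.41
Ski goggles £137.58: athletic equipment → 6.75% + 0% local = 6.75% → £9.29
Plush bear £12.54: toys → 3.75% + 1.25% local = 5% → £0.63
Dry cleaning (3 garments) £21.36: taxable services → 0% + 2% local = 2% → £0.43
Basketball £35.44: athletic equipment → 6.75% + 0% local = 6.75% → £2.39
Bottle of rosé £15.96: alcohol → 12% + 1% local = 13% → £2.07
Picture frame (8x10) £7.93: all other tangible goods → 7.25% + 0.75% local = 8% → £0.63
Dish soap £3.57: all other tangible goods → 7.25% + 0.75% local = 8% → £0.29
Floor lamp £56.93: furniture → 5.5% + 0% local = 5.5% → £3.13
Bike helmet £84.92: athletic equipment → 6.75% + 0% local = 6.75% → £5.73
Total tax = £8.86 + £9.78 + £2.41 + £9.29 + £0.63 + £0.43 + £2.39 + £2.07 + £0.63 + £0.29 + £3.13 + £5.73 = £45.64

£45.64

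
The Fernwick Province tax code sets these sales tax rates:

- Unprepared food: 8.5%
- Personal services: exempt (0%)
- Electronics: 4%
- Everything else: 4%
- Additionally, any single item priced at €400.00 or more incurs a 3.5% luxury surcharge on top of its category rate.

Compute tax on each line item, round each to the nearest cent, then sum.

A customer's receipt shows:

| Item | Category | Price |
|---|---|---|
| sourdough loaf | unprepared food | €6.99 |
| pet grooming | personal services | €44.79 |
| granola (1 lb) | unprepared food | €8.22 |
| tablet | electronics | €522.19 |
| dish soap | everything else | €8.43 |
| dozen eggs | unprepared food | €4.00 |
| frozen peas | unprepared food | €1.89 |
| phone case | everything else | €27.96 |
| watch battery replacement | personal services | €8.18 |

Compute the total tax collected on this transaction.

€42.41

Sourdough loaf €6.99: unprepared food → 8.5% → €0.59
Pet grooming €44.79: personal services → 0% → €0.00
Granola (1 lb) €8.22: unprepared food → 8.5% → €0.70
Tablet €522.19: electronics → 4% + 3.5% surcharge = 7.5% → €39.16
Dish soap €8.43: everything else → 4% → €0.34
Dozen eggs €4.00: unprepared food → 8.5% → €0.34
Frozen peas €1.89: unprepared food → 8.5% → €0.16
Phone case €27.96: everything else → 4% → €1.12
Watch battery replacement €8.18: personal services → 0% → €0.00
Total tax = €0.59 + €0.70 + €39.16 + €0.34 + €0.34 + €0.16 + €1.12 = €42.41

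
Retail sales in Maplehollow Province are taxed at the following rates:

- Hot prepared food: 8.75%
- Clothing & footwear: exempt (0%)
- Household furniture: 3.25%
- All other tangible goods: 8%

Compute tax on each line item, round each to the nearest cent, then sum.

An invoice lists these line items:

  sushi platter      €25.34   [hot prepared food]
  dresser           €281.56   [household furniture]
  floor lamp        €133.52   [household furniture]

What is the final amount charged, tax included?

Sushi platter €25.34: hot prepared food → 8.75% → €2.22
Dresser €281.56: household furniture → 3.25% → €9.15
Floor lamp €133.52: household furniture → 3.25% → €4.34
Subtotal = €440.42; tax = €15.71; total due = €456.13

€456.13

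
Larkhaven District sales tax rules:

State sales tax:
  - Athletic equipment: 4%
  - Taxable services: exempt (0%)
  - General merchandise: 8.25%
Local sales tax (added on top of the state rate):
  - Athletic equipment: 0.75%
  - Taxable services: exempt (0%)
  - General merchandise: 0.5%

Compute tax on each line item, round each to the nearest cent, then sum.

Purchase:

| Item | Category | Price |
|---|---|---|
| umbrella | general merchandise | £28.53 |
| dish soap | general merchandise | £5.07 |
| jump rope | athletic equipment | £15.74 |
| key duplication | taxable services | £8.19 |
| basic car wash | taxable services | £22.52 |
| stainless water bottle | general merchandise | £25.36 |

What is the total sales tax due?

Umbrella £28.53: general merchandise → 8.25% + 0.5% local = 8.75% → £2.50
Dish soap £5.07: general merchandise → 8.25% + 0.5% local = 8.75% → £0.44
Jump rope £15.74: athletic equipment → 4% + 0.75% local = 4.75% → £0.75
Key duplication £8.19: taxable services → 0% + 0% local = 0% → £0.00
Basic car wash £22.52: taxable services → 0% + 0% local = 0% → £0.00
Stainless water bottle £25.36: general merchandise → 8.25% + 0.5% local = 8.75% → £2.22
Total tax = £2.50 + £0.44 + £0.75 + £2.22 = £5.91

£5.91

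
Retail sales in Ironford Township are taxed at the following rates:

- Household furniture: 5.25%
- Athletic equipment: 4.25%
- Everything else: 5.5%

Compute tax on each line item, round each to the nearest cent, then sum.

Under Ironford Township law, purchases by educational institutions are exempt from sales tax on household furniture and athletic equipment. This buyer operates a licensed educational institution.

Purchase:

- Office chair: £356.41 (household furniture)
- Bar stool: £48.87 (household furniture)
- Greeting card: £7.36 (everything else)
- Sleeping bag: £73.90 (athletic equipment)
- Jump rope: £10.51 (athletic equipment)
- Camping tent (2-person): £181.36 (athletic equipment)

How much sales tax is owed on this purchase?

Office chair £356.41: household furniture, buyer-exempt → 0% → £0.00
Bar stool £48.87: household furniture, buyer-exempt → 0% → £0.00
Greeting card £7.36: everything else → 5.5% → £0.40
Sleeping bag £73.90: athletic equipment, buyer-exempt → 0% → £0.00
Jump rope £10.51: athletic equipment, buyer-exempt → 0% → £0.00
Camping tent (2-person) £181.36: athletic equipment, buyer-exempt → 0% → £0.00
Total tax = £0.40

£0.40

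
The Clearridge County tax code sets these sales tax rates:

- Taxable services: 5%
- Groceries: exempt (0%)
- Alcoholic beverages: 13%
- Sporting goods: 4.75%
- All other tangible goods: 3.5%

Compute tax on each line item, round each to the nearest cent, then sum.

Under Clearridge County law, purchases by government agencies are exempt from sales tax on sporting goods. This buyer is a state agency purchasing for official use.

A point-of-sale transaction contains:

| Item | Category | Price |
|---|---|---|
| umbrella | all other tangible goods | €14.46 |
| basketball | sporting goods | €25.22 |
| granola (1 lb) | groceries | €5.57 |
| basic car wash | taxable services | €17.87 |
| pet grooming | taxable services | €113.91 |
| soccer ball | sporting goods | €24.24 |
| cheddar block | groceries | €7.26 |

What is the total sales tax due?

€7.10

Umbrella €14.46: all other tangible goods → 3.5% → €0.51
Basketball €25.22: sporting goods, buyer-exempt → 0% → €0.00
Granola (1 lb) €5.57: groceries → 0% → €0.00
Basic car wash €17.87: taxable services → 5% → €0.89
Pet grooming €113.91: taxable services → 5% → €5.70
Soccer ball €24.24: sporting goods, buyer-exempt → 0% → €0.00
Cheddar block €7.26: groceries → 0% → €0.00
Total tax = €0.51 + €0.89 + €5.70 = €7.10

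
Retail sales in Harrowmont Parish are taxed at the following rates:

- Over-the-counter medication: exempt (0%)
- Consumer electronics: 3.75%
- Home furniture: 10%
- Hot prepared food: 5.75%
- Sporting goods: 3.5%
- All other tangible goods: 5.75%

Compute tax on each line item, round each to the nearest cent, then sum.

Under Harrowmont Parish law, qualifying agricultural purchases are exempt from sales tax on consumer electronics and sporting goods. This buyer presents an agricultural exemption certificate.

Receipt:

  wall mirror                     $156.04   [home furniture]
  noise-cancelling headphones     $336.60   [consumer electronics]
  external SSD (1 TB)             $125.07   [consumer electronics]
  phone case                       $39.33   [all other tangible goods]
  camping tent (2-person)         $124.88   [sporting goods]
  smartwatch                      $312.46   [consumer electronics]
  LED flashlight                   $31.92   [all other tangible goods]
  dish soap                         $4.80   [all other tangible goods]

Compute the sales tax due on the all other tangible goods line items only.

Phone case $39.33: all other tangible goods → 5.75% → $2.26
LED flashlight $31.92: all other tangible goods → 5.75% → $1.84
Dish soap $4.80: all other tangible goods → 5.75% → $0.28
Tax on all other tangible goods = $2.26 + $1.84 + $0.28 = $4.38

$4.38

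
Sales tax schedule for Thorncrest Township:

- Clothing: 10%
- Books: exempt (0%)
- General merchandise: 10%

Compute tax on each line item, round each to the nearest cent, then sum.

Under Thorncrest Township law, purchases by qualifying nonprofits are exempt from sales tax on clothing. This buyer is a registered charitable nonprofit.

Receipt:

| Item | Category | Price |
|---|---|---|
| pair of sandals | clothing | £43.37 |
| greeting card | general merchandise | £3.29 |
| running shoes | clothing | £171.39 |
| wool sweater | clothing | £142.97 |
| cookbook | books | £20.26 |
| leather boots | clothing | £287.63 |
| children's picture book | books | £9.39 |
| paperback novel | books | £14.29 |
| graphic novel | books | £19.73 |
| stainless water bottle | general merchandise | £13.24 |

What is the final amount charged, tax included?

Pair of sandals £43.37: clothing, buyer-exempt → 0% → £0.00
Greeting card £3.29: general merchandise → 10% → £0.33
Running shoes £171.39: clothing, buyer-exempt → 0% → £0.00
Wool sweater £142.97: clothing, buyer-exempt → 0% → £0.00
Cookbook £20.26: books → 0% → £0.00
Leather boots £287.63: clothing, buyer-exempt → 0% → £0.00
Children's picture book £9.39: books → 0% → £0.00
Paperback novel £14.29: books → 0% → £0.00
Graphic novel £19.73: books → 0% → £0.00
Stainless water bottle £13.24: general merchandise → 10% → £1.32
Subtotal = £725.56; tax = £1.65; total due = £727.21

£727.21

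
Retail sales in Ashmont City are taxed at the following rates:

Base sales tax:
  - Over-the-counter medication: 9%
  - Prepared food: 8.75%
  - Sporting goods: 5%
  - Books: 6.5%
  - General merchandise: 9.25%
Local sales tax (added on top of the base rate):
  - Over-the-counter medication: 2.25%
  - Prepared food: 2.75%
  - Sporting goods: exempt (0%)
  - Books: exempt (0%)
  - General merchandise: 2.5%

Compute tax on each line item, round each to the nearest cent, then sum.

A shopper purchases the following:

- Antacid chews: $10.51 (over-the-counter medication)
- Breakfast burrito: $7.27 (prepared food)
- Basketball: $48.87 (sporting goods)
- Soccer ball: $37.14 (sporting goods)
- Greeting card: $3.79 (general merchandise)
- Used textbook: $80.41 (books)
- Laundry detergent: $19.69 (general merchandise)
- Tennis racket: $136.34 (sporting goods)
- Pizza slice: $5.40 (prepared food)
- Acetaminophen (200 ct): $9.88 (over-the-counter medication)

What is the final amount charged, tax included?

Antacid chews $10.51: over-the-counter medication → 9% + 2.25% local = 11.25% → $1.18
Breakfast burrito $7.27: prepared food → 8.75% + 2.75% local = 11.5% → $0.84
Basketball $48.87: sporting goods → 5% + 0% local = 5% → $2.44
Soccer ball $37.14: sporting goods → 5% + 0% local = 5% → $1.86
Greeting card $3.79: general merchandise → 9.25% + 2.5% local = 11.75% → $0.45
Used textbook $80.41: books → 6.5% + 0% local = 6.5% → $5.23
Laundry detergent $19.69: general merchandise → 9.25% + 2.5% local = 11.75% → $2.31
Tennis racket $136.34: sporting goods → 5% + 0% local = 5% → $6.82
Pizza slice $5.40: prepared food → 8.75% + 2.75% local = 11.5% → $0.62
Acetaminophen (200 ct) $9.88: over-the-counter medication → 9% + 2.25% local = 11.25% → $1.11
Subtotal = $359.30; tax = $22.86; total due = $382.16

$382.16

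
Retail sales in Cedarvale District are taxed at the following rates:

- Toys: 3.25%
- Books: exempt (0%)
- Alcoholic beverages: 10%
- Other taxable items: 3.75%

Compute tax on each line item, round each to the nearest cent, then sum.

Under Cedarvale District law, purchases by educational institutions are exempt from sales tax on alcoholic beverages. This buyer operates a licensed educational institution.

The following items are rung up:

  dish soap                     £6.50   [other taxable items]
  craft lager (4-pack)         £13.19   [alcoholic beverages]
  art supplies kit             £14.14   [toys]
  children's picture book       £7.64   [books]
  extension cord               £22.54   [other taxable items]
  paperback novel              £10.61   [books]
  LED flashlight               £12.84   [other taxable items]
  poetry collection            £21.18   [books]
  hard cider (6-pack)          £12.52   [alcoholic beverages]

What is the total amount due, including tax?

Dish soap £6.50: other taxable items → 3.75% → £0.24
Craft lager (4-pack) £13.19: alcoholic beverages, buyer-exempt → 0% → £0.00
Art supplies kit £14.14: toys → 3.25% → £0.46
Children's picture book £7.64: books → 0% → £0.00
Extension cord £22.54: other taxable items → 3.75% → £0.85
Paperback novel £10.61: books → 0% → £0.00
LED flashlight £12.84: other taxable items → 3.75% → £0.48
Poetry collection £21.18: books → 0% → £0.00
Hard cider (6-pack) £12.52: alcoholic beverages, buyer-exempt → 0% → £0.00
Subtotal = £121.16; tax = £2.03; total due = £123.19

£123.19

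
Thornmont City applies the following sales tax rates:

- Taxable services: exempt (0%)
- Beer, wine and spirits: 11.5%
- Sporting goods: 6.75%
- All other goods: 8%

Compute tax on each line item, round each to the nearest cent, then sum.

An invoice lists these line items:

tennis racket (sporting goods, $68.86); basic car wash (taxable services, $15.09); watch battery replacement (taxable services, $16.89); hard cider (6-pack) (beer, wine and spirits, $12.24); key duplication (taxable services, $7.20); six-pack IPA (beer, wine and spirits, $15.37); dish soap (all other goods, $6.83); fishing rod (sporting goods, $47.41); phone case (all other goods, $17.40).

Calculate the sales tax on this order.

Tennis racket $68.86: sporting goods → 6.75% → $4.65
Basic car wash $15.09: taxable services → 0% → $0.00
Watch battery replacement $16.89: taxable services → 0% → $0.00
Hard cider (6-pack) $12.24: beer, wine and spirits → 11.5% → $1.41
Key duplication $7.20: taxable services → 0% → $0.00
Six-pack IPA $15.37: beer, wine and spirits → 11.5% → $1.77
Dish soap $6.83: all other goods → 8% → $0.55
Fishing rod $47.41: sporting goods → 6.75% → $3.20
Phone case $17.40: all other goods → 8% → $1.39
Total tax = $4.65 + $1.41 + $1.77 + $0.55 + $3.20 + $1.39 = $12.97

$12.97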